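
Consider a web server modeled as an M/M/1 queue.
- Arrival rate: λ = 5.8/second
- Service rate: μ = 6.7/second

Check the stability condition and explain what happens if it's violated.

Stability requires ρ = λ/(cμ) < 1
ρ = 5.8/(1 × 6.7) = 5.8/6.70 = 0.8657
Since 0.8657 < 1, the system is STABLE.
The server is busy 86.57% of the time.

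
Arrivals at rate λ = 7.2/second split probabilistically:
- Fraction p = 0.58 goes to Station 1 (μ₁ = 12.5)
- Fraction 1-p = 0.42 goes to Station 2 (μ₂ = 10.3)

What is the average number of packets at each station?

Effective rates: λ₁ = 7.2×0.58 = 4.176, λ₂ = 7.2×0.42 = 3.024
Station 1: ρ₁ = 4.176/12.5 = 0.3341, L₁ = ρ₁/(1-ρ₁) = 0.3341/(1-0.3341) = 0.5017
Station 2: ρ₂ = 3.024/10.3 = 0.2936, L₂ = ρ₂/(1-ρ₂) = 0.2936/(1-0.2936) = 0.4156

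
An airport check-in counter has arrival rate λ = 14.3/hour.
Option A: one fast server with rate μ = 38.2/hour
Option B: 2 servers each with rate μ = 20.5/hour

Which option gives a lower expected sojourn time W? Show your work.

Option A: single server μ = 38.2 (M/M/1)
  ρ_A = 14.3/38.2 = 0.3743
  W_A = 1/(μ-λ) = 1/(38.2-14.3) = 1/23.90 = 0.04184

Option B: 2 servers μ = 20.5 (M/M/2)
  ρ_B = λ/(cμ) = 14.3/(2×20.5) = 0.3488
  Offered load a = λ/μ = cρ = 14.3/20.5 = 0.6976
  P₀ = [ Σₙ₌₀^1 aⁿ/n! + a^2/(2!(1-ρ)) ]⁻¹
  Σ = a^0/0! + a^1/1! = 1.0000 + 0.6976 = 1.6976
  a^2/(2!(1-ρ)) = 0.4866/(2 × 0.6512) = 0.3736
  P₀ = 1/(1.6976 + 0.3736) = 0.4828
  Lq = P₀·a^2·ρ / (2!(1-ρ)²) = 0.4828 × 0.4866 × 0.3488 / (2 × 0.4241) = 0.09661
  Wq_B = Lq/λ = 0.09661/14.3 = 0.006756
  W_B = Wq_B + 1/μ = 0.006756 + 0.04878 = 0.05554

Since W_A = 0.04184 < W_B = 0.05554, Option A (single fast server) has the shorter time in system.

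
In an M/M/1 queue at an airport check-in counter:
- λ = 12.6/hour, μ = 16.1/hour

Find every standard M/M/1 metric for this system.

Step 1: ρ = λ/μ = 12.6/16.1 = 0.7826
Step 2: L = λ/(μ-λ) = 12.6/3.50 = 3.6000
Step 3: Lq = λ²/(μ(μ-λ)) = 158.76/(16.1×3.50) = 2.8174
Step 4: W = 1/(μ-λ) = 1/3.50 = 0.285714
Step 5: Wq = λ/(μ(μ-λ)) = 12.6/(16.1×3.50) = 0.2236
Step 6: P(0) = 1-ρ = 0.2174
Verify: L = λW = 12.6×0.285714 = 3.6000 ✔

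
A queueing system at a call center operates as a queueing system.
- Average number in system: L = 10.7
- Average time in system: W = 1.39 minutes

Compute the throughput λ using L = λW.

Little's Law: L = λW, so λ = L/W
λ = 10.7/1.39 = 7.6978 calls/minute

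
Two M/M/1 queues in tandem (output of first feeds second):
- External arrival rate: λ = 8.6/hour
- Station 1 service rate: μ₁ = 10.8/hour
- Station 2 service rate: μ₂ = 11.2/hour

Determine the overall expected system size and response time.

By Jackson's theorem, each station behaves as independent M/M/1.
Station 1: ρ₁ = 8.6/10.8 = 0.7963, L₁ = ρ₁/(1-ρ₁) = λ/(μ₁-λ) = 8.6/2.20 = 3.9091
Station 2: ρ₂ = 8.6/11.2 = 0.7679, L₂ = ρ₂/(1-ρ₂) = λ/(μ₂-λ) = 8.6/2.60 = 3.3077
Total: L = L₁ + L₂ = 3.9091 + 3.3077 = 7.2168
W = L/λ = 7.2168/8.6 = 0.8392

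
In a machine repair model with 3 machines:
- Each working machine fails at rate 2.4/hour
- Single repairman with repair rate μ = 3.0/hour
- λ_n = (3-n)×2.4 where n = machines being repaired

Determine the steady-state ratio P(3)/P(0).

P(3)/P(0) = ∏_{i=0}^{3-1} λ_i/μ_{i+1}
= (3-0)×2.4/3.0 × (3-1)×2.4/3.0 × (3-2)×2.4/3.0
= 3.0720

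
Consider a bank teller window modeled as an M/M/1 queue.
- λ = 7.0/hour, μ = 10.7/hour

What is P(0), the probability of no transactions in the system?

ρ = λ/μ = 7.0/10.7 = 0.6542
P(0) = 1 - ρ = 1 - 0.6542 = 0.3458
The server is idle 34.58% of the time.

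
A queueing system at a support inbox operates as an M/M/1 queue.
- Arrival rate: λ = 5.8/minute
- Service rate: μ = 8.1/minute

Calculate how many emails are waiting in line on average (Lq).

ρ = λ/μ = 5.8/8.1 = 0.7160
For M/M/1: Lq = λ²/(μ(μ-λ))
Lq = 33.64/(8.1 × 2.30)
Lq = 1.8057 emails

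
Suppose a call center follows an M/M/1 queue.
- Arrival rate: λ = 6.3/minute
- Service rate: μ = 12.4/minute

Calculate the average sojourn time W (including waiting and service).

First, compute utilization: ρ = λ/μ = 6.3/12.4 = 0.5081
For M/M/1: W = 1/(μ-λ)
W = 1/(12.4-6.3) = 1/6.10
W = 0.1639 minutes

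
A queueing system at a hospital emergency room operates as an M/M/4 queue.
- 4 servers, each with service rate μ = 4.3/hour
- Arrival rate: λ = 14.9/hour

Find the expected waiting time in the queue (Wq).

Traffic intensity: ρ = λ/(cμ) = 14.9/(4×4.3) = 0.8663
Since ρ = 0.8663 < 1, system is stable.
Offered load a = λ/μ = cρ = 14.9/4.3 = 3.4651
P₀ = [ Σₙ₌₀^3 aⁿ/n! + a^4/(4!(1-ρ)) ]⁻¹
Σ = a^0/0! + a^1/1! + a^2/2! + a^3/3! = 1.0000 + 3.4651 + 6.0035 + 6.9343 = 17.4029
a^4/(4!(1-ρ)) = 144.1688/(24 × 0.1337209) = 44.9222
P₀ = 1/(17.4029 + 44.9222) = 0.01604
Lq = P₀·a^4·ρ / (4!(1-ρ)²) = 0.0160449 × 144.1688 × 0.866279 / (24 × 0.0178813) = 4.6693
Wq = Lq/λ = 4.6693/14.9 = 0.3134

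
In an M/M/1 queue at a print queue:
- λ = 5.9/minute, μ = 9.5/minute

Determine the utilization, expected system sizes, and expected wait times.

Step 1: ρ = λ/μ = 5.9/9.5 = 0.6211
Step 2: L = λ/(μ-λ) = 5.9/3.60 = 1.6389
Step 3: Lq = λ²/(μ(μ-λ)) = 34.81/(9.5×3.60) = 1.0178
Step 4: W = 1/(μ-λ) = 1/3.60 = 0.27778
Step 5: Wq = λ/(μ(μ-λ)) = 5.9/(9.5×3.60) = 0.1725
Step 6: P(0) = 1-ρ = 0.3789
Verify: L = λW = 5.9×0.27778 = 1.6389 ✔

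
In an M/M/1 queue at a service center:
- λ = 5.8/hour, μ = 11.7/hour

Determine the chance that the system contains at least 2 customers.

ρ = λ/μ = 5.8/11.7 = 0.4957
P(N ≥ n) = ρⁿ
P(N ≥ 2) = 0.4957^2
P(N ≥ 2) = 0.2457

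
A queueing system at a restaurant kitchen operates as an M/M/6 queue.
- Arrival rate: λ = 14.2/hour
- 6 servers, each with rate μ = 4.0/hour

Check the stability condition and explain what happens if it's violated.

Stability requires ρ = λ/(cμ) < 1
ρ = 14.2/(6 × 4.0) = 14.2/24.00 = 0.5917
Since 0.5917 < 1, the system is STABLE.
The servers are busy 59.17% of the time.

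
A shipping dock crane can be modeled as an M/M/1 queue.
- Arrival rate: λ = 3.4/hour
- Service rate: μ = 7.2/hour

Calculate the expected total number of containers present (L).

ρ = λ/μ = 3.4/7.2 = 0.4722
For M/M/1: L = λ/(μ-λ)
L = 3.4/(7.2-3.4) = 3.4/3.80
L = 0.8947 containers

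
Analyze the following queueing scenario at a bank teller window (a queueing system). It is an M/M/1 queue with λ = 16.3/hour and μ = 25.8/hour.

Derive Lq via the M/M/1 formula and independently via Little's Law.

Method 1 (direct): Lq = λ²/(μ(μ-λ)) = 265.69/(25.8 × 9.50) = 1.0840

Method 2 (Little's Law):
W = 1/(μ-λ) = 1/9.50 = 0.10526
Wq = W - 1/μ = 0.10526 - 0.038760 = 0.06650
Lq = λWq = 16.3 × 0.06650 = 1.0840 ✔ (matches Method 1)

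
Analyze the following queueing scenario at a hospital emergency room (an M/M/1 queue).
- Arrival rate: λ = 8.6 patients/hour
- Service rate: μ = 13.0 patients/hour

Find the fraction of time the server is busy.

Server utilization: ρ = λ/μ
ρ = 8.6/13.0 = 0.6615
The server is busy 66.15% of the time.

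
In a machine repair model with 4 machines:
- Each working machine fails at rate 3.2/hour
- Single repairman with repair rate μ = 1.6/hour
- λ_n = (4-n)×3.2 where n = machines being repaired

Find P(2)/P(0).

P(2)/P(0) = ∏_{i=0}^{2-1} λ_i/μ_{i+1}
= (4-0)×3.2/1.6 × (4-1)×3.2/1.6
= 48.0000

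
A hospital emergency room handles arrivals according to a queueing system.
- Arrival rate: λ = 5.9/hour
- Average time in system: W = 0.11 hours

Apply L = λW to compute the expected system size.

Little's Law: L = λW
L = 5.9 × 0.11 = 0.6490 patients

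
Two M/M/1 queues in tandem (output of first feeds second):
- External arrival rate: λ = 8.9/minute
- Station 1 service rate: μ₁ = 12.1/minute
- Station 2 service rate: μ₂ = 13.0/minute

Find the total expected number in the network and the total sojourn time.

By Jackson's theorem, each station behaves as independent M/M/1.
Station 1: ρ₁ = 8.9/12.1 = 0.7355, L₁ = ρ₁/(1-ρ₁) = λ/(μ₁-λ) = 8.9/3.20 = 2.7813
Station 2: ρ₂ = 8.9/13.0 = 0.6846, L₂ = ρ₂/(1-ρ₂) = λ/(μ₂-λ) = 8.9/4.10 = 2.1707
Total: L = L₁ + L₂ = 2.7813 + 2.1707 = 4.9520
W = L/λ = 4.9520/8.9 = 0.5564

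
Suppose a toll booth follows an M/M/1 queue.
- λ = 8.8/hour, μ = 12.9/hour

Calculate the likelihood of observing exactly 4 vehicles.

ρ = λ/μ = 8.8/12.9 = 0.6822
P(n) = (1-ρ)ρⁿ
P(4) = (1-0.6822) × 0.6822^4
P(4) = 0.31780 × 0.21659
P(4) = 0.06883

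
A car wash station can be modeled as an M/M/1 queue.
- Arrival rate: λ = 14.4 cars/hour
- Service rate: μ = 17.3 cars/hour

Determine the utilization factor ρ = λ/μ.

Server utilization: ρ = λ/μ
ρ = 14.4/17.3 = 0.8324
The server is busy 83.24% of the time.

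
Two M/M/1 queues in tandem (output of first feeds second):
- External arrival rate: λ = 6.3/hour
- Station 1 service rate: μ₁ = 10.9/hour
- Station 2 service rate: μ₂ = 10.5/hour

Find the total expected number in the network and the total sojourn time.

By Jackson's theorem, each station behaves as independent M/M/1.
Station 1: ρ₁ = 6.3/10.9 = 0.5780, L₁ = ρ₁/(1-ρ₁) = λ/(μ₁-λ) = 6.3/4.60 = 1.3696
Station 2: ρ₂ = 6.3/10.5 = 0.6000, L₂ = ρ₂/(1-ρ₂) = λ/(μ₂-λ) = 6.3/4.20 = 1.5000
Total: L = L₁ + L₂ = 1.3696 + 1.5000 = 2.8696
W = L/λ = 2.8696/6.3 = 0.4555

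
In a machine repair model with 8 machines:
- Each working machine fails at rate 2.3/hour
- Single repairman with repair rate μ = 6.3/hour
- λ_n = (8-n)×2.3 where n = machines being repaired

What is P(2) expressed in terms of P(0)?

P(2)/P(0) = ∏_{i=0}^{2-1} λ_i/μ_{i+1}
= (8-0)×2.3/6.3 × (8-1)×2.3/6.3
= 7.4638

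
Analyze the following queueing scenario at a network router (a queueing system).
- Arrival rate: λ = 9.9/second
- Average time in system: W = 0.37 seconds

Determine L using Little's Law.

Little's Law: L = λW
L = 9.9 × 0.37 = 3.6630 packets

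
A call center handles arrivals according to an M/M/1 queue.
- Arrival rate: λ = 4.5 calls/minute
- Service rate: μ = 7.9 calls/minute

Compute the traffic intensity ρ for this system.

Server utilization: ρ = λ/μ
ρ = 4.5/7.9 = 0.5696
The server is busy 56.96% of the time.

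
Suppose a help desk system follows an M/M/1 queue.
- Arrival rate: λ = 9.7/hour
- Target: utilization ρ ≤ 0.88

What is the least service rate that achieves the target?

ρ = λ/μ, so μ = λ/ρ
μ ≥ 9.7/0.88 = 11.0227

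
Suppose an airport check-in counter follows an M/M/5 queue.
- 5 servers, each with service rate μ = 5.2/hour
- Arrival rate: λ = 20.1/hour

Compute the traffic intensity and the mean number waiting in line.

Traffic intensity: ρ = λ/(cμ) = 20.1/(5×5.2) = 0.7731
Since ρ = 0.7731 < 1, system is stable.
Offered load a = λ/μ = cρ = 20.1/5.2 = 3.8654
P₀ = [ Σₙ₌₀^4 aⁿ/n! + a^5/(5!(1-ρ)) ]⁻¹
Σ = a^0/0! + a^1/1! + a^2/2! + a^3/3! + a^4/4! = 1.0000 + 3.8654 + 7.4706 + 9.6256 + 9.3016 = 31.2632
a^5/(5!(1-ρ)) = 862.9062/(120 × 0.2269231) = 31.6886
P₀ = 1/(31.2632 + 31.6886) = 0.01589
Lq = P₀·a^5·ρ / (5!(1-ρ)²) = 0.015885 × 862.9062 × 0.77308 / (120 × 0.051494) = 1.7149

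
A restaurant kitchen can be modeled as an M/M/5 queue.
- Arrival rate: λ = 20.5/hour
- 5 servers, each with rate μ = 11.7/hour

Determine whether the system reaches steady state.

Stability requires ρ = λ/(cμ) < 1
ρ = 20.5/(5 × 11.7) = 20.5/58.50 = 0.3504
Since 0.3504 < 1, the system is STABLE.
The servers are busy 35.04% of the time.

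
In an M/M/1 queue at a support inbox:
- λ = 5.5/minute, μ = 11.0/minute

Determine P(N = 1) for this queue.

ρ = λ/μ = 5.5/11.0 = 0.5000
P(n) = (1-ρ)ρⁿ
P(1) = (1-0.5000) × 0.5000^1
P(1) = 0.5000 × 0.5000
P(1) = 0.2500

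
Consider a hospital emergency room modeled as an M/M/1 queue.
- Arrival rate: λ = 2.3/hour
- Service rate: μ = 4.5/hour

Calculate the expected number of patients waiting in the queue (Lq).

ρ = λ/μ = 2.3/4.5 = 0.5111
For M/M/1: Lq = λ²/(μ(μ-λ))
Lq = 5.29/(4.5 × 2.20)
Lq = 0.5343 patients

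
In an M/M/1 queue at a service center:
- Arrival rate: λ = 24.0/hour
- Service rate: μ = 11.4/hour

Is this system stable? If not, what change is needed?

Stability requires ρ = λ/(cμ) < 1
ρ = 24.0/(1 × 11.4) = 24.0/11.40 = 2.1053
Since 2.1053 ≥ 1, the system is UNSTABLE.
Queue grows without bound. Need μ > λ = 24.0.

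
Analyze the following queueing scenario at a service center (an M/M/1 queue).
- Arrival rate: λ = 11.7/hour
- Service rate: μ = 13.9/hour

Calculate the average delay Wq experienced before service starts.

First, compute utilization: ρ = λ/μ = 11.7/13.9 = 0.8417
For M/M/1: Wq = λ/(μ(μ-λ))
Wq = 11.7/(13.9 × (13.9-11.7))
Wq = 11.7/(13.9 × 2.20)
Wq = 0.3826 hours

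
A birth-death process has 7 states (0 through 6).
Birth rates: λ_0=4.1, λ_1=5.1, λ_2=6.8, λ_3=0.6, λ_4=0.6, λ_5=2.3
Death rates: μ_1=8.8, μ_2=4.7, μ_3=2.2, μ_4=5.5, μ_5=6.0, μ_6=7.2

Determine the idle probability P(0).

Ratios P(n)/P(0) = (λ₀···λₙ₋₁)/(μ₁···μₙ):
P(1)/P(0) = (4.1)/(8.8) = 0.4659
P(2)/P(0) = (4.1×5.1)/(8.8×4.7) = 0.5056
P(3)/P(0) = (4.1×5.1×6.8)/(8.8×4.7×2.2) = 1.5626
P(4)/P(0) = (4.1×5.1×6.8×0.6)/(8.8×4.7×2.2×5.5) = 0.1705
P(5)/P(0) = (4.1×5.1×6.8×0.6×0.6)/(8.8×4.7×2.2×5.5×6.0) = 0.01705
P(6)/P(0) = (4.1×5.1×6.8×0.6×0.6×2.3)/(8.8×4.7×2.2×5.5×6.0×7.2) = 0.005446

Normalization: ∑ P(n) = 1
P(0) × (1.0000 + 0.4659 + 0.5056 + 1.5626 + 0.1705 + 0.01705 + 0.005446) = 1
P(0) × 3.7271 = 1
P(0) = 1/3.7271 = 0.2683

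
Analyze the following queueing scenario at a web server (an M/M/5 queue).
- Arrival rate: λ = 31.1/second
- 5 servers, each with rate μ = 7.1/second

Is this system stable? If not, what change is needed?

Stability requires ρ = λ/(cμ) < 1
ρ = 31.1/(5 × 7.1) = 31.1/35.50 = 0.8761
Since 0.8761 < 1, the system is STABLE.
The servers are busy 87.61% of the time.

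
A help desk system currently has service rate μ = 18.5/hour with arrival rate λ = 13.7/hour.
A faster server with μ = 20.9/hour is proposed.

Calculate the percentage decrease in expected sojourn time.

System 1: ρ₁ = 13.7/18.5 = 0.7405, W₁ = 1/(18.5-13.7) = 0.20833
System 2: ρ₂ = 13.7/20.9 = 0.6555, W₂ = 1/(20.9-13.7) = 0.13889
Improvement: (W₁-W₂)/W₁ = (0.20833-0.13889)/0.20833 = 33.33%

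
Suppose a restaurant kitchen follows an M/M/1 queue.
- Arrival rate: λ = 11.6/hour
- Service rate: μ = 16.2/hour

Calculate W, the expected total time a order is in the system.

First, compute utilization: ρ = λ/μ = 11.6/16.2 = 0.7160
For M/M/1: W = 1/(μ-λ)
W = 1/(16.2-11.6) = 1/4.60
W = 0.2174 hours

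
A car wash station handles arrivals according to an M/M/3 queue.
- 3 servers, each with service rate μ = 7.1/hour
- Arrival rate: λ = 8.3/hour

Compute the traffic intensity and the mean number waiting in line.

Traffic intensity: ρ = λ/(cμ) = 8.3/(3×7.1) = 0.3897
Since ρ = 0.3897 < 1, system is stable.
Offered load a = λ/μ = cρ = 8.3/7.1 = 1.1690
P₀ = [ Σₙ₌₀^2 aⁿ/n! + a^3/(3!(1-ρ)) ]⁻¹
Σ = a^0/0! + a^1/1! + a^2/2! = 1.0000 + 1.1690 + 0.6833 = 2.8523
a^3/(3!(1-ρ)) = 1.5976/(6 × 0.6103) = 0.4363
P₀ = 1/(2.8523 + 0.4363) = 0.3041
Lq = P₀·a^3·ρ / (3!(1-ρ)²) = 0.30408 × 1.5976 × 0.38967 / (6 × 0.37250) = 0.08470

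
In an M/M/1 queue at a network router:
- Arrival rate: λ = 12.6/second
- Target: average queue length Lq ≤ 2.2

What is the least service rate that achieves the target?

For M/M/1: Lq = λ²/(μ(μ-λ))
Need Lq ≤ 2.2, i.e. μ(μ-λ) ≥ λ²/2.2
μ² - 12.6μ - 158.76/2.2 ≥ 0  →  μ² - 12.6μ - 72.163636 ≥ 0
Quadratic formula (positive root): μ = [λ + √(λ² + 4×72.163636)]/2
Discriminant: 158.76 + 4×72.163636 = 447.4145, √447.4145 = 21.1522
μ ≥ (12.6 + 21.1522)/2 = 16.8761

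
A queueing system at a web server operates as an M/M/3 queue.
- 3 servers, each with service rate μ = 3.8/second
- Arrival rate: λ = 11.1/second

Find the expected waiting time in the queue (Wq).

Traffic intensity: ρ = λ/(cμ) = 11.1/(3×3.8) = 0.9737
Since ρ = 0.9737 < 1, system is stable.
Offered load a = λ/μ = cρ = 11.1/3.8 = 2.9211
P₀ = [ Σₙ₌₀^2 aⁿ/n! + a^3/(3!(1-ρ)) ]⁻¹
Σ = a^0/0! + a^1/1! + a^2/2! = 1.00000 + 2.92105 + 4.26627 = 8.1873
a^3/(3!(1-ρ)) = 24.92402/(6 × 0.02631579) = 157.8521
P₀ = 1/(8.1873 + 157.8521) = 0.006023
Lq = P₀·a^3·ρ / (3!(1-ρ)²) = 0.00602266 × 24.9240 × 0.973684 / (6 × 0.000692521) = 35.1755
Wq = Lq/λ = 35.1755/11.1 = 3.1690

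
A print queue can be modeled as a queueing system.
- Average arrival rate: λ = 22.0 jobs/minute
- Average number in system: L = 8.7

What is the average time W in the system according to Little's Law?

Little's Law: L = λW, so W = L/λ
W = 8.7/22.0 = 0.3955 minutes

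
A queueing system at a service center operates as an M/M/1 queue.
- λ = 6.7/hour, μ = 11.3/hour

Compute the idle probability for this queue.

ρ = λ/μ = 6.7/11.3 = 0.5929
P(0) = 1 - ρ = 1 - 0.5929 = 0.4071
The server is idle 40.71% of the time.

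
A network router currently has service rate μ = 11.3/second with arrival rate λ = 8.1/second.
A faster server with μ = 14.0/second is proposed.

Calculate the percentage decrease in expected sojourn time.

System 1: ρ₁ = 8.1/11.3 = 0.7168, W₁ = 1/(11.3-8.1) = 0.3125
System 2: ρ₂ = 8.1/14.0 = 0.5786, W₂ = 1/(14.0-8.1) = 0.1695
Improvement: (W₁-W₂)/W₁ = (0.3125-0.1695)/0.3125 = 45.76%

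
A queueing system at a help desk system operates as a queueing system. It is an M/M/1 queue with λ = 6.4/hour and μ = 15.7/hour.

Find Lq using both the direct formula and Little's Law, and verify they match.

Method 1 (direct): Lq = λ²/(μ(μ-λ)) = 40.96/(15.7 × 9.30) = 0.2805

Method 2 (Little's Law):
W = 1/(μ-λ) = 1/9.30 = 0.107527
Wq = W - 1/μ = 0.107527 - 0.0636943 = 0.04383
Lq = λWq = 6.4 × 0.04383 = 0.2805 ✔ (matches Method 1)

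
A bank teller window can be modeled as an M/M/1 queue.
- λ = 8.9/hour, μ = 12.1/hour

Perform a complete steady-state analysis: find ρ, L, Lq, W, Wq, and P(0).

Step 1: ρ = λ/μ = 8.9/12.1 = 0.7355
Step 2: L = λ/(μ-λ) = 8.9/3.20 = 2.7813
Step 3: Lq = λ²/(μ(μ-λ)) = 79.21/(12.1×3.20) = 2.0457
Step 4: W = 1/(μ-λ) = 1/3.20 = 0.3125
Step 5: Wq = λ/(μ(μ-λ)) = 8.9/(12.1×3.20) = 0.2299
Step 6: P(0) = 1-ρ = 0.2645
Verify: L = λW = 8.9×0.3125 = 2.7813 ✔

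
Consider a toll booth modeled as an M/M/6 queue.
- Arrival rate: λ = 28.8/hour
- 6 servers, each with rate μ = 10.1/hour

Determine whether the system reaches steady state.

Stability requires ρ = λ/(cμ) < 1
ρ = 28.8/(6 × 10.1) = 28.8/60.60 = 0.4752
Since 0.4752 < 1, the system is STABLE.
The servers are busy 47.52% of the time.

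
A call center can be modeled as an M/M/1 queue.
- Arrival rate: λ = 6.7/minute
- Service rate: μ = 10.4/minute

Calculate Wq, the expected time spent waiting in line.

First, compute utilization: ρ = λ/μ = 6.7/10.4 = 0.6442
For M/M/1: Wq = λ/(μ(μ-λ))
Wq = 6.7/(10.4 × (10.4-6.7))
Wq = 6.7/(10.4 × 3.70)
Wq = 0.1741 minutes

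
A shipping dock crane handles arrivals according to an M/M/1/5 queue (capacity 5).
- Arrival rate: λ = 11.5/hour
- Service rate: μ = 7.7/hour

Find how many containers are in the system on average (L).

ρ = λ/μ = 11.5/7.7 = 1.4935
P₀ = (1-ρ)/(1-ρ^(K+1)) = (1-1.4935)/(1-1.4935^6) = -0.4935/-10.0977 = 0.04887
P_K = P₀×ρ^K = 0.048873 × 1.4935^5 = 0.048873 × 7.4306 = 0.3632
L = ρ[1 - (K+1)ρ^K + Kρ^(K+1)] / [(1-ρ)(1-ρ^(K+1))]
L = 1.4935 × (1 - 6×7.43064 + 5×11.0977) / ((1 - 1.4935) × (1 - 11.0977)) = 3.5679 containers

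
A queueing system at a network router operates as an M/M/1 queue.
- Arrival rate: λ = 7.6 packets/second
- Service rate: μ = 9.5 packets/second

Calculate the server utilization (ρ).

Server utilization: ρ = λ/μ
ρ = 7.6/9.5 = 0.8000
The server is busy 80.00% of the time.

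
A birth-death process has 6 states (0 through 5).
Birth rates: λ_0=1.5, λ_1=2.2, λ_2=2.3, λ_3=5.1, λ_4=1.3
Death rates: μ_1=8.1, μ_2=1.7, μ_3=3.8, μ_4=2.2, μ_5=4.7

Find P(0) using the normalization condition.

Ratios P(n)/P(0) = (λ₀···λₙ₋₁)/(μ₁···μₙ):
P(1)/P(0) = (1.5)/(8.1) = 0.18519
P(2)/P(0) = (1.5×2.2)/(8.1×1.7) = 0.23965
P(3)/P(0) = (1.5×2.2×2.3)/(8.1×1.7×3.8) = 0.14505
P(4)/P(0) = (1.5×2.2×2.3×5.1)/(8.1×1.7×3.8×2.2) = 0.33626
P(5)/P(0) = (1.5×2.2×2.3×5.1×1.3)/(8.1×1.7×3.8×2.2×4.7) = 0.093007

Normalization: ∑ P(n) = 1
P(0) × (1.0000 + 0.18519 + 0.23965 + 0.14505 + 0.33626 + 0.093007) = 1
P(0) × 1.9992 = 1
P(0) = 1/1.9992 = 0.5002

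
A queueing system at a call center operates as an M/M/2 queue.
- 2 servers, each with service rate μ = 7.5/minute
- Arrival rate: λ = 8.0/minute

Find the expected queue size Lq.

Traffic intensity: ρ = λ/(cμ) = 8.0/(2×7.5) = 0.5333
Since ρ = 0.5333 < 1, system is stable.
Offered load a = λ/μ = cρ = 8.0/7.5 = 1.0667
P₀ = [ Σₙ₌₀^1 aⁿ/n! + a^2/(2!(1-ρ)) ]⁻¹
Σ = a^0/0! + a^1/1! = 1.0000 + 1.0667 = 2.0667
a^2/(2!(1-ρ)) = 1.1378/(2 × 0.4667) = 1.2190
P₀ = 1/(2.0667 + 1.2190) = 0.3043
Lq = P₀·a^2·ρ / (2!(1-ρ)²) = 0.30435 × 1.1378 × 0.53333 / (2 × 0.21778) = 0.4240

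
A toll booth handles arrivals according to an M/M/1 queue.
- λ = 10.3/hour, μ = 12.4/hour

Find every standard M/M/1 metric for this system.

Step 1: ρ = λ/μ = 10.3/12.4 = 0.8306
Step 2: L = λ/(μ-λ) = 10.3/2.10 = 4.9048
Step 3: Lq = λ²/(μ(μ-λ)) = 106.09/(12.4×2.10) = 4.0741
Step 4: W = 1/(μ-λ) = 1/2.10 = 0.47619
Step 5: Wq = λ/(μ(μ-λ)) = 10.3/(12.4×2.10) = 0.3955
Step 6: P(0) = 1-ρ = 0.1694
Verify: L = λW = 10.3×0.47619 = 4.9048 ✔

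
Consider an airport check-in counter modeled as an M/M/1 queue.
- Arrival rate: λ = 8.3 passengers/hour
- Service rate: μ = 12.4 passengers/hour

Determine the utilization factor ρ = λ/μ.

Server utilization: ρ = λ/μ
ρ = 8.3/12.4 = 0.6694
The server is busy 66.94% of the time.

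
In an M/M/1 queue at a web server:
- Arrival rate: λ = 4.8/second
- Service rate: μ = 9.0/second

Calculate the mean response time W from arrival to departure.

First, compute utilization: ρ = λ/μ = 4.8/9.0 = 0.5333
For M/M/1: W = 1/(μ-λ)
W = 1/(9.0-4.8) = 1/4.20
W = 0.2381 seconds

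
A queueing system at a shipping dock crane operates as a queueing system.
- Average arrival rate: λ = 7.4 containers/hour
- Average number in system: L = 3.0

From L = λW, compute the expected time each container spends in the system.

Little's Law: L = λW, so W = L/λ
W = 3.0/7.4 = 0.4054 hours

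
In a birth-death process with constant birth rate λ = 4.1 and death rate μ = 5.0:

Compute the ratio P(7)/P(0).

For constant rates: P(n)/P(0) = (λ/μ)^n
P(7)/P(0) = (4.1/5.0)^7 = 0.8200^7 = 0.2493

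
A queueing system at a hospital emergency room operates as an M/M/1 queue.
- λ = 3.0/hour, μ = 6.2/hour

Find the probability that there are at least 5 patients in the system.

ρ = λ/μ = 3.0/6.2 = 0.48387
P(N ≥ n) = ρⁿ
P(N ≥ 5) = 0.48387^5
P(N ≥ 5) = 0.02652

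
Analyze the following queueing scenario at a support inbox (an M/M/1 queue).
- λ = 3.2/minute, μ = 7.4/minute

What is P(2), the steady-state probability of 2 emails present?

ρ = λ/μ = 3.2/7.4 = 0.4324
P(n) = (1-ρ)ρⁿ
P(2) = (1-0.4324) × 0.4324^2
P(2) = 0.5676 × 0.1870
P(2) = 0.1061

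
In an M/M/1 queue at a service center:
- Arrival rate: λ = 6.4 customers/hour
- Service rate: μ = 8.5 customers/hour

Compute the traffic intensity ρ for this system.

Server utilization: ρ = λ/μ
ρ = 6.4/8.5 = 0.7529
The server is busy 75.29% of the time.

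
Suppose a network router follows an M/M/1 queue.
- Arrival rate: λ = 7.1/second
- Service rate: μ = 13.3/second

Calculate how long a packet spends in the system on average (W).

First, compute utilization: ρ = λ/μ = 7.1/13.3 = 0.5338
For M/M/1: W = 1/(μ-λ)
W = 1/(13.3-7.1) = 1/6.20
W = 0.1613 seconds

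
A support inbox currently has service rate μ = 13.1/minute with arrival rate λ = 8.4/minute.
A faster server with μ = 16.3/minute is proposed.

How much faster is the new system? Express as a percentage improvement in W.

System 1: ρ₁ = 8.4/13.1 = 0.6412, W₁ = 1/(13.1-8.4) = 0.2128
System 2: ρ₂ = 8.4/16.3 = 0.5153, W₂ = 1/(16.3-8.4) = 0.1266
Improvement: (W₁-W₂)/W₁ = (0.2128-0.1266)/0.2128 = 40.51%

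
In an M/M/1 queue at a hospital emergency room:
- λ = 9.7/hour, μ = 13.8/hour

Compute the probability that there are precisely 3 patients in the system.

ρ = λ/μ = 9.7/13.8 = 0.7029
P(n) = (1-ρ)ρⁿ
P(3) = (1-0.7029) × 0.7029^3
P(3) = 0.2971 × 0.3473
P(3) = 0.1032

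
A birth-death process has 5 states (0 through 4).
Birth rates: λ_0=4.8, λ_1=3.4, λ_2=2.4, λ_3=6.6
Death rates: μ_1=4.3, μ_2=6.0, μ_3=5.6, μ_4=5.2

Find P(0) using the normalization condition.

Ratios P(n)/P(0) = (λ₀···λₙ₋₁)/(μ₁···μₙ):
P(1)/P(0) = (4.8)/(4.3) = 1.1163
P(2)/P(0) = (4.8×3.4)/(4.3×6.0) = 0.63256
P(3)/P(0) = (4.8×3.4×2.4)/(4.3×6.0×5.6) = 0.27110
P(4)/P(0) = (4.8×3.4×2.4×6.6)/(4.3×6.0×5.6×5.2) = 0.34408

Normalization: ∑ P(n) = 1
P(0) × (1.0000 + 1.1163 + 0.63256 + 0.27110 + 0.34408) = 1
P(0) × 3.3640 = 1
P(0) = 1/3.3640 = 0.2973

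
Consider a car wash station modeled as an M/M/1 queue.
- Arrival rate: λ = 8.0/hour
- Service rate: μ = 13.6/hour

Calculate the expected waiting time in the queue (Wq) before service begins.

First, compute utilization: ρ = λ/μ = 8.0/13.6 = 0.5882
For M/M/1: Wq = λ/(μ(μ-λ))
Wq = 8.0/(13.6 × (13.6-8.0))
Wq = 8.0/(13.6 × 5.60)
Wq = 0.1050 hours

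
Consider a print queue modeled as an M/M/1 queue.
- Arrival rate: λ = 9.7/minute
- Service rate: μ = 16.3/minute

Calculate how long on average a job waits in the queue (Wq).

First, compute utilization: ρ = λ/μ = 9.7/16.3 = 0.5951
For M/M/1: Wq = λ/(μ(μ-λ))
Wq = 9.7/(16.3 × (16.3-9.7))
Wq = 9.7/(16.3 × 6.60)
Wq = 0.09017 minutes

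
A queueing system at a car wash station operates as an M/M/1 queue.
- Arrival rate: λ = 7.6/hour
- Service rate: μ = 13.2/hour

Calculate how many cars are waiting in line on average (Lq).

ρ = λ/μ = 7.6/13.2 = 0.5758
For M/M/1: Lq = λ²/(μ(μ-λ))
Lq = 57.76/(13.2 × 5.60)
Lq = 0.7814 cars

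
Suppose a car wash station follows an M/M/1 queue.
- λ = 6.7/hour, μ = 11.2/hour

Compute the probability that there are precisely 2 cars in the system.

ρ = λ/μ = 6.7/11.2 = 0.5982
P(n) = (1-ρ)ρⁿ
P(2) = (1-0.5982) × 0.5982^2
P(2) = 0.4018 × 0.3578
P(2) = 0.1438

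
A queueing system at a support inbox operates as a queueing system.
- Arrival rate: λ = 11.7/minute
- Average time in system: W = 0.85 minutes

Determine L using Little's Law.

Little's Law: L = λW
L = 11.7 × 0.85 = 9.9450 emails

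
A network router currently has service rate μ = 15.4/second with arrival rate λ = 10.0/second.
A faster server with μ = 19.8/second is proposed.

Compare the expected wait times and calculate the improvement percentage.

System 1: ρ₁ = 10.0/15.4 = 0.6494, W₁ = 1/(15.4-10.0) = 0.18519
System 2: ρ₂ = 10.0/19.8 = 0.5051, W₂ = 1/(19.8-10.0) = 0.10204
Improvement: (W₁-W₂)/W₁ = (0.18519-0.10204)/0.18519 = 44.90%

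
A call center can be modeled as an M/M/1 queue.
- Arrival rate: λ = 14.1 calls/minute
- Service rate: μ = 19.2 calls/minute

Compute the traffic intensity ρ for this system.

Server utilization: ρ = λ/μ
ρ = 14.1/19.2 = 0.7344
The server is busy 73.44% of the time.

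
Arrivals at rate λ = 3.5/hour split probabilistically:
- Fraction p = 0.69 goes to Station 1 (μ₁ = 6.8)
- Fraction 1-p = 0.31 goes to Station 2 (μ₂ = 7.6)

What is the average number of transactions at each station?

Effective rates: λ₁ = 3.5×0.69 = 2.415, λ₂ = 3.5×0.31 = 1.085
Station 1: ρ₁ = 2.415/6.8 = 0.35515, L₁ = ρ₁/(1-ρ₁) = 0.35515/(1-0.35515) = 0.5507
Station 2: ρ₂ = 1.085/7.6 = 0.14276, L₂ = ρ₂/(1-ρ₂) = 0.14276/(1-0.14276) = 0.1665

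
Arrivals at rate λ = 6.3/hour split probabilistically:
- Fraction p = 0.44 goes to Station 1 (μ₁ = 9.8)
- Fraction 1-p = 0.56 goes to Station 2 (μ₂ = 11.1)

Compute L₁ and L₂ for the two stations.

Effective rates: λ₁ = 6.3×0.44 = 2.772, λ₂ = 6.3×0.56 = 3.528
Station 1: ρ₁ = 2.772/9.8 = 0.28286, L₁ = ρ₁/(1-ρ₁) = 0.28286/(1-0.28286) = 0.3944
Station 2: ρ₂ = 3.528/11.1 = 0.31784, L₂ = ρ₂/(1-ρ₂) = 0.31784/(1-0.31784) = 0.4659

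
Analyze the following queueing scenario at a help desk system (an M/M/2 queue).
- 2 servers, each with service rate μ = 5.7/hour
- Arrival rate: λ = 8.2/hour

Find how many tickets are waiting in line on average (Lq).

Traffic intensity: ρ = λ/(cμ) = 8.2/(2×5.7) = 0.7193
Since ρ = 0.7193 < 1, system is stable.
Offered load a = λ/μ = cρ = 8.2/5.7 = 1.4386
P₀ = [ Σₙ₌₀^1 aⁿ/n! + a^2/(2!(1-ρ)) ]⁻¹
Σ = a^0/0! + a^1/1! = 1.0000 + 1.4386 = 2.4386
a^2/(2!(1-ρ)) = 2.06956/(2 × 0.280702) = 3.6864
P₀ = 1/(2.4386 + 3.6864) = 0.1633
Lq = P₀·a^2·ρ / (2!(1-ρ)²) = 0.163265 × 2.06956 × 0.719298 / (2 × 0.0787935) = 1.5423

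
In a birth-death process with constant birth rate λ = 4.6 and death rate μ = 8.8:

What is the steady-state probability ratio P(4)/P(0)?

For constant rates: P(n)/P(0) = (λ/μ)^n
P(4)/P(0) = (4.6/8.8)^4 = 0.52273^4 = 0.07466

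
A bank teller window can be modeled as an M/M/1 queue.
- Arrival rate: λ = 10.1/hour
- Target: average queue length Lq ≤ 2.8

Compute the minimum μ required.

For M/M/1: Lq = λ²/(μ(μ-λ))
Need Lq ≤ 2.8, i.e. μ(μ-λ) ≥ λ²/2.8
μ² - 10.1μ - 102.01/2.8 ≥ 0  →  μ² - 10.1μ - 36.43214 ≥ 0
Quadratic formula (positive root): μ = [λ + √(λ² + 4×36.43214)]/2
Discriminant: 102.01 + 4×36.43214 = 247.7386, √247.7386 = 15.7397
μ ≥ (10.1 + 15.7397)/2 = 12.9199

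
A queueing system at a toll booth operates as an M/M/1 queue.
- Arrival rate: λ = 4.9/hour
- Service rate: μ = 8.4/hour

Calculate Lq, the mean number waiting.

ρ = λ/μ = 4.9/8.4 = 0.5833
For M/M/1: Lq = λ²/(μ(μ-λ))
Lq = 24.01/(8.4 × 3.50)
Lq = 0.8167 vehicles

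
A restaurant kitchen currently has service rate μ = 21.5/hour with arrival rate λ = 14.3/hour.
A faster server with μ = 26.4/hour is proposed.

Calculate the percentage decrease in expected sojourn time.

System 1: ρ₁ = 14.3/21.5 = 0.6651, W₁ = 1/(21.5-14.3) = 0.1389
System 2: ρ₂ = 14.3/26.4 = 0.5417, W₂ = 1/(26.4-14.3) = 0.08264
Improvement: (W₁-W₂)/W₁ = (0.1389-0.08264)/0.1389 = 40.50%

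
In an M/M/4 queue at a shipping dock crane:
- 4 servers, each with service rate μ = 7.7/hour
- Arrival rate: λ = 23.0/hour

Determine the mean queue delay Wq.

Traffic intensity: ρ = λ/(cμ) = 23.0/(4×7.7) = 0.7468
Since ρ = 0.7468 < 1, system is stable.
Offered load a = λ/μ = cρ = 23.0/7.7 = 2.9870
P₀ = [ Σₙ₌₀^3 aⁿ/n! + a^4/(4!(1-ρ)) ]⁻¹
Σ = a^0/0! + a^1/1! + a^2/2! + a^3/3! = 1.0000 + 2.9870 + 4.4611 + 4.4418 = 12.8899
a^4/(4!(1-ρ)) = 79.6065/(24 × 0.253247) = 13.0976
P₀ = 1/(12.8899 + 13.0976) = 0.03848
Lq = P₀·a^4·ρ / (4!(1-ρ)²) = 0.038480 × 79.6065 × 0.74675 / (24 × 0.064134) = 1.4861
Wq = Lq/λ = 1.4861/23.0 = 0.06461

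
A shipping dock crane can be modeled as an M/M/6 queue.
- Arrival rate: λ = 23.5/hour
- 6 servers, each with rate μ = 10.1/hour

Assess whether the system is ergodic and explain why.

Stability requires ρ = λ/(cμ) < 1
ρ = 23.5/(6 × 10.1) = 23.5/60.60 = 0.3878
Since 0.3878 < 1, the system is STABLE.
The servers are busy 38.78% of the time.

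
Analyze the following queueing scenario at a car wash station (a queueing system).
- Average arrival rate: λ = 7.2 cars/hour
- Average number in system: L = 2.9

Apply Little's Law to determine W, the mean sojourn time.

Little's Law: L = λW, so W = L/λ
W = 2.9/7.2 = 0.4028 hours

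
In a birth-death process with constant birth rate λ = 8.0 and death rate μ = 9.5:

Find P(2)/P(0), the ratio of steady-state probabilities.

For constant rates: P(n)/P(0) = (λ/μ)^n
P(2)/P(0) = (8.0/9.5)^2 = 0.8421^2 = 0.7091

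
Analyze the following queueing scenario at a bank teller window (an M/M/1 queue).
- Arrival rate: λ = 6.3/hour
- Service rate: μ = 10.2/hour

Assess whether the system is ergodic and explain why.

Stability requires ρ = λ/(cμ) < 1
ρ = 6.3/(1 × 10.2) = 6.3/10.20 = 0.6176
Since 0.6176 < 1, the system is STABLE.
The server is busy 61.76% of the time.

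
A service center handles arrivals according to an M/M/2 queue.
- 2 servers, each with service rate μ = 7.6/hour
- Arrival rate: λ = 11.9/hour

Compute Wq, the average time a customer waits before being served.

Traffic intensity: ρ = λ/(cμ) = 11.9/(2×7.6) = 0.7829
Since ρ = 0.7829 < 1, system is stable.
Offered load a = λ/μ = cρ = 11.9/7.6 = 1.5658
P₀ = [ Σₙ₌₀^1 aⁿ/n! + a^2/(2!(1-ρ)) ]⁻¹
Σ = a^0/0! + a^1/1! = 1.0000 + 1.5658 = 2.5658
a^2/(2!(1-ρ)) = 2.45170/(2 × 0.217105) = 5.6463
P₀ = 1/(2.5658 + 5.6463) = 0.1218
Lq = P₀·a^2·ρ / (2!(1-ρ)²) = 0.121771 × 2.45170 × 0.782895 / (2 × 0.0471347) = 2.4794
Wq = Lq/λ = 2.4794/11.9 = 0.2084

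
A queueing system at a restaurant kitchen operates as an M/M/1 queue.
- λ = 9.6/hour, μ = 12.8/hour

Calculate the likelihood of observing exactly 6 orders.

ρ = λ/μ = 9.6/12.8 = 0.7500
P(n) = (1-ρ)ρⁿ
P(6) = (1-0.7500) × 0.7500^6
P(6) = 0.25000 × 0.17798
P(6) = 0.04449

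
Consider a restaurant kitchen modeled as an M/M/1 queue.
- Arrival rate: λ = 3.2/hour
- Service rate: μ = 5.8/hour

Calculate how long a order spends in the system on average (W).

First, compute utilization: ρ = λ/μ = 3.2/5.8 = 0.5517
For M/M/1: W = 1/(μ-λ)
W = 1/(5.8-3.2) = 1/2.60
W = 0.3846 hours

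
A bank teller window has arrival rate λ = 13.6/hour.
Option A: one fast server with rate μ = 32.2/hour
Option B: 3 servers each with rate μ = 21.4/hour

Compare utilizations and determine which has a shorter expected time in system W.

Option A: single server μ = 32.2 (M/M/1)
  ρ_A = 13.6/32.2 = 0.4224
  W_A = 1/(μ-λ) = 1/(32.2-13.6) = 1/18.60 = 0.05376

Option B: 3 servers μ = 21.4 (M/M/3)
  ρ_B = λ/(cμ) = 13.6/(3×21.4) = 0.2118
  Offered load a = λ/μ = cρ = 13.6/21.4 = 0.6355
  P₀ = [ Σₙ₌₀^2 aⁿ/n! + a^3/(3!(1-ρ)) ]⁻¹
  Σ = a^0/0! + a^1/1! + a^2/2! = 1.0000 + 0.63551 + 0.20194 = 1.8375
  a^3/(3!(1-ρ)) = 0.2567/(6 × 0.7882) = 0.05428
  P₀ = 1/(1.8375 + 0.05428) = 0.5286
  Lq = P₀·a^3·ρ / (3!(1-ρ)²) = 0.5286 × 0.2567 × 0.2118 / (6 × 0.6212) = 0.007711
  Wq_B = Lq/λ = 0.007711/13.6 = 0.0005670
  W_B = Wq_B + 1/μ = 0.0005670 + 0.04673 = 0.04730

Since W_B = 0.04730 < W_A = 0.05376, Option B (multiple servers) has the shorter time in system.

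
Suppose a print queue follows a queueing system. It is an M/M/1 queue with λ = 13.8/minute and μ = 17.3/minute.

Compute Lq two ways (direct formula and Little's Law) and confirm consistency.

Method 1 (direct): Lq = λ²/(μ(μ-λ)) = 190.44/(17.3 × 3.50) = 3.1452

Method 2 (Little's Law):
W = 1/(μ-λ) = 1/3.50 = 0.28571
Wq = W - 1/μ = 0.28571 - 0.057803 = 0.22791
Lq = λWq = 13.8 × 0.22791 = 3.1452 ✔ (matches Method 1)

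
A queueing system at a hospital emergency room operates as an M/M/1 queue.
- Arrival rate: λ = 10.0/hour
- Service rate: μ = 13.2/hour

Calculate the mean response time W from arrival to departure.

First, compute utilization: ρ = λ/μ = 10.0/13.2 = 0.7576
For M/M/1: W = 1/(μ-λ)
W = 1/(13.2-10.0) = 1/3.20
W = 0.3125 hours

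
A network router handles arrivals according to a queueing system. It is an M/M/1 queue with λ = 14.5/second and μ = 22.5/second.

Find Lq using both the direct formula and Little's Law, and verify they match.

Method 1 (direct): Lq = λ²/(μ(μ-λ)) = 210.25/(22.5 × 8.00) = 1.1681

Method 2 (Little's Law):
W = 1/(μ-λ) = 1/8.00 = 0.1250
Wq = W - 1/μ = 0.1250 - 0.04444 = 0.08056
Lq = λWq = 14.5 × 0.08056 = 1.1681 ✔ (matches Method 1)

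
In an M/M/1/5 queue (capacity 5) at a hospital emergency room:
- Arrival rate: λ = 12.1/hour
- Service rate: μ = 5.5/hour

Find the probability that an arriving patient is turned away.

ρ = λ/μ = 12.1/5.5 = 2.2000
P₀ = (1-ρ)/(1-ρ^(K+1)) = (1-2.2000)/(1-2.2000^6) = -1.2000/-112.3799 = 0.01068
P_K = P₀×ρ^K = 0.010678 × 2.2000^5 = 0.010678 × 51.5363 = 0.5503
Blocking probability = 55.03%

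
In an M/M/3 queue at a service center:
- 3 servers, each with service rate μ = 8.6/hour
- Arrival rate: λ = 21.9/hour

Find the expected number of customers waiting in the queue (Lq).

Traffic intensity: ρ = λ/(cμ) = 21.9/(3×8.6) = 0.8488
Since ρ = 0.8488 < 1, system is stable.
Offered load a = λ/μ = cρ = 21.9/8.6 = 2.5465
P₀ = [ Σₙ₌₀^2 aⁿ/n! + a^3/(3!(1-ρ)) ]⁻¹
Σ = a^0/0! + a^1/1! + a^2/2! = 1.0000 + 2.5465 + 3.2424 = 6.7889
a^3/(3!(1-ρ)) = 16.5134/(6 × 0.151163) = 18.2071
P₀ = 1/(6.7889 + 18.2071) = 0.04001
Lq = P₀·a^3·ρ / (3!(1-ρ)²) = 0.040006 × 16.5134 × 0.84884 / (6 × 0.022850) = 4.0903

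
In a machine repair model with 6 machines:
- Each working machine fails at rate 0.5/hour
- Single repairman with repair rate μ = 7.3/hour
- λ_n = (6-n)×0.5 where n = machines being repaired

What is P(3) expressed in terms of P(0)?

P(3)/P(0) = ∏_{i=0}^{3-1} λ_i/μ_{i+1}
= (6-0)×0.5/7.3 × (6-1)×0.5/7.3 × (6-2)×0.5/7.3
= 0.03856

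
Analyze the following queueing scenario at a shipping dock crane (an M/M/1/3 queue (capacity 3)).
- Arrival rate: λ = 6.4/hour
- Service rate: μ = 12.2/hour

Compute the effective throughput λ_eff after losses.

ρ = λ/μ = 6.4/12.2 = 0.5246
P₀ = (1-ρ)/(1-ρ^(K+1)) = (1-0.5246)/(1-0.5246^4) = 0.47540/0.92426 = 0.5144
P_K = P₀×ρ^K = 0.51436 × 0.5246^3 = 0.51436 × 0.14437 = 0.07426
λ_eff = λ(1-P_K) = 6.4 × (1 - 0.074256) = 6.4 × 0.925744 = 5.9248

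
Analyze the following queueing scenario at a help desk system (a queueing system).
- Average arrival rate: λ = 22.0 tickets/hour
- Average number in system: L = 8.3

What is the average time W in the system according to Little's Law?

Little's Law: L = λW, so W = L/λ
W = 8.3/22.0 = 0.3773 hours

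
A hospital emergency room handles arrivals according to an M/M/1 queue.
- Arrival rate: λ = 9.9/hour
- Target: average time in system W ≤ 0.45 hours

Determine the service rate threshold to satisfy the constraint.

For M/M/1: W = 1/(μ-λ)
Need W ≤ 0.45, so 1/(μ-λ) ≤ 0.45
μ - λ ≥ 1/0.45 = 2.2222
μ ≥ 9.9 + 2.2222 = 12.1222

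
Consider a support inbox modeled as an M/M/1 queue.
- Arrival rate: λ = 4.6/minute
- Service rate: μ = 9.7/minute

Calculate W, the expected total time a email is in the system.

First, compute utilization: ρ = λ/μ = 4.6/9.7 = 0.4742
For M/M/1: W = 1/(μ-λ)
W = 1/(9.7-4.6) = 1/5.10
W = 0.1961 minutes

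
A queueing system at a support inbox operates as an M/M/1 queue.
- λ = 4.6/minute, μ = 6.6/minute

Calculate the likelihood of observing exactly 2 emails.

ρ = λ/μ = 4.6/6.6 = 0.6970
P(n) = (1-ρ)ρⁿ
P(2) = (1-0.6970) × 0.6970^2
P(2) = 0.3030 × 0.4858
P(2) = 0.1472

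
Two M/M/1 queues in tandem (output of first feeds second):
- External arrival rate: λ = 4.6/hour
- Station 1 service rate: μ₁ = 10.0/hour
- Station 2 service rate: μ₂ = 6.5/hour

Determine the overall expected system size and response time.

By Jackson's theorem, each station behaves as independent M/M/1.
Station 1: ρ₁ = 4.6/10.0 = 0.4600, L₁ = ρ₁/(1-ρ₁) = λ/(μ₁-λ) = 4.6/5.40 = 0.85185
Station 2: ρ₂ = 4.6/6.5 = 0.7077, L₂ = ρ₂/(1-ρ₂) = λ/(μ₂-λ) = 4.6/1.90 = 2.4211
Total: L = L₁ + L₂ = 0.85185 + 2.4211 = 3.2729
W = L/λ = 3.2729/4.6 = 0.7115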